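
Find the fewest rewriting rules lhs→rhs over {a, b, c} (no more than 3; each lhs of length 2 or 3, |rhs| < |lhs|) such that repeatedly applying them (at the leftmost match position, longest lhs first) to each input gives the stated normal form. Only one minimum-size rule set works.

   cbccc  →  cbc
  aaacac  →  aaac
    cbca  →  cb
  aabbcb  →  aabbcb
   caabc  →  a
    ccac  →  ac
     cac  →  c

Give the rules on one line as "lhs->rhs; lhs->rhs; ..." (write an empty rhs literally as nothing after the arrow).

abc->a; ca->; cc->

  | cbccc => cbc
  | aaacac => aaac
  | cbca => cb
  | aabbcb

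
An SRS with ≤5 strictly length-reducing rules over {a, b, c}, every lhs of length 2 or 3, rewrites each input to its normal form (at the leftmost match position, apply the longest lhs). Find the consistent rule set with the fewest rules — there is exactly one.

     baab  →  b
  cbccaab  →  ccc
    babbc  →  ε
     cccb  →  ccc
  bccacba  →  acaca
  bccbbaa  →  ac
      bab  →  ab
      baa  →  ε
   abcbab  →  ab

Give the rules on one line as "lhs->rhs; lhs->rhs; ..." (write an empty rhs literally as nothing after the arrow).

  | baab => aab => b
  | cbccaab => cccaab => cccb => ccc
  | babbc => abbc => aba => aa => ε
  | cccb => ccc

aa->; ba->a; bc->a; cb->c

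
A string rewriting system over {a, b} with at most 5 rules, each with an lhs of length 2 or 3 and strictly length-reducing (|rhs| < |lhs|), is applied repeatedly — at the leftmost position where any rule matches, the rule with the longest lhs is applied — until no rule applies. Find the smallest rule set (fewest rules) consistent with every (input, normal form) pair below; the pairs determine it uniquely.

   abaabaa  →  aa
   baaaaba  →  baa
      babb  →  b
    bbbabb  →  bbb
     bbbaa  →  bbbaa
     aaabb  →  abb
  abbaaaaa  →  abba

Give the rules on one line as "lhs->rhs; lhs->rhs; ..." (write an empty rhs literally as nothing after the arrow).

  | abaabaa => babaa => aa
  | baaaaba => baaba => baa
  | babb => b
  | bbbabb => bbb

aaa->a; aab->a; aba->b; bab->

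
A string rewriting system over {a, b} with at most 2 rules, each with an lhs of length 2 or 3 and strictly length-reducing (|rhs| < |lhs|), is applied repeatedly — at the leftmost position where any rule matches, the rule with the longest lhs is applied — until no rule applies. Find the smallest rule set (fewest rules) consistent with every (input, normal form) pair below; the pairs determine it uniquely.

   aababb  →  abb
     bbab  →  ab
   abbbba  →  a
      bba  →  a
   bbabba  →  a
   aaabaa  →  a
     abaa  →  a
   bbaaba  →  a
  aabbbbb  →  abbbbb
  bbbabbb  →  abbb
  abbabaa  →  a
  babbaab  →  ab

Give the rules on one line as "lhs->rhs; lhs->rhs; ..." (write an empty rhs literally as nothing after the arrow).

aa->a; ba->a

  | aababb => ababb => aabb => abb
  | bbab => bab => ab
  | abbbba => abbba => abba => aba => aa => a
  | bba => ba => a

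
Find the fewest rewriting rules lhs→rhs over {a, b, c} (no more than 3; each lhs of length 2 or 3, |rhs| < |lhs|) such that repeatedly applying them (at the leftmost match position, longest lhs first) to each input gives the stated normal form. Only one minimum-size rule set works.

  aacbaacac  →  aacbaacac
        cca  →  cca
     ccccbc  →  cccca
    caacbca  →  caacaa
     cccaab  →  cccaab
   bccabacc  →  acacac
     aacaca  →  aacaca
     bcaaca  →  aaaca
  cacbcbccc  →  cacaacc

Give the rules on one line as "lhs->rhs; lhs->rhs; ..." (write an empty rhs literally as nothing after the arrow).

  | aacbaacac
  | cca
  | ccccbc => cccca
  | caacbca => caacaa

bac->ca; bc->a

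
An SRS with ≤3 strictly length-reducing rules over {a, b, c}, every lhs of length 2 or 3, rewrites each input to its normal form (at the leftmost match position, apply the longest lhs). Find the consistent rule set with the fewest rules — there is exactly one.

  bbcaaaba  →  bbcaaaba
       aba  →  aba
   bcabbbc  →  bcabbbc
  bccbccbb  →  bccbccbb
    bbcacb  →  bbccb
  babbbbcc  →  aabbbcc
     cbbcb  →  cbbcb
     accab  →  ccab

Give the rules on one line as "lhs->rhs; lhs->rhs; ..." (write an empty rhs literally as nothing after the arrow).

  | bbcaaaba
  | aba
  | bcabbbc
  | bccbccbb

ac->c; bab->aa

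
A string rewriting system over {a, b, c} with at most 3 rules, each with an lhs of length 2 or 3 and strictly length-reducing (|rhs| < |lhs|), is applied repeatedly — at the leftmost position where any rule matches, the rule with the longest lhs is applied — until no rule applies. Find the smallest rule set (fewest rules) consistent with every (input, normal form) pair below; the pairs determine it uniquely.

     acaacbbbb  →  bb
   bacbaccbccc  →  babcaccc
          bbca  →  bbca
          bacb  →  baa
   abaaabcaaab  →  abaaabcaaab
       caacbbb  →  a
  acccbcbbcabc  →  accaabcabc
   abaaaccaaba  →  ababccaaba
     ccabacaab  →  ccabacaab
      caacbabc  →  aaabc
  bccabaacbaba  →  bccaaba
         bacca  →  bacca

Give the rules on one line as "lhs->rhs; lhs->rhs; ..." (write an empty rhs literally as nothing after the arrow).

aac->bc; abb->; cb->a

  | acaacbbbb => acbcbbbb => aacbbbb => bcbbbb => babbb => bb
  | bacbaccbccc => baaaccbccc => babccbccc => babcaccc
  | bbca
  | bacb => baa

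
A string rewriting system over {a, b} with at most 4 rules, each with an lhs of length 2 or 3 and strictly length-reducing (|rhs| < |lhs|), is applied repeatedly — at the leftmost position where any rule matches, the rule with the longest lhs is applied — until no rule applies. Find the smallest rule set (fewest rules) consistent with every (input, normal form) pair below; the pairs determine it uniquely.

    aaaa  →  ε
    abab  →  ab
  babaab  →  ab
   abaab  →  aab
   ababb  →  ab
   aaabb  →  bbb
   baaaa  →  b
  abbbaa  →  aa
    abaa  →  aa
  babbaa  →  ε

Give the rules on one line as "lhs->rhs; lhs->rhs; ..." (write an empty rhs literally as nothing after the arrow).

  | aaaa => ba => ε
  | abab => ab
  | babaab => baab => ab
  | abaab => aab

aaa->b; abb->ab; ba->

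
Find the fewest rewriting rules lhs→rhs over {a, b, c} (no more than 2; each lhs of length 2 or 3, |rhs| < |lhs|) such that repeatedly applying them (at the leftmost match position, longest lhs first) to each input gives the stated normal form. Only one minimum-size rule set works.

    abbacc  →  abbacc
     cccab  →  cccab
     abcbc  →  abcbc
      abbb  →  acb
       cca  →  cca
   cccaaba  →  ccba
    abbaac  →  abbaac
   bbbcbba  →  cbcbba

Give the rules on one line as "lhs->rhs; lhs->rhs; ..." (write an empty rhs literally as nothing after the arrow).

  | abbacc
  | cccab
  | abcbc
  | abbb => acb

bbb->cb; caa->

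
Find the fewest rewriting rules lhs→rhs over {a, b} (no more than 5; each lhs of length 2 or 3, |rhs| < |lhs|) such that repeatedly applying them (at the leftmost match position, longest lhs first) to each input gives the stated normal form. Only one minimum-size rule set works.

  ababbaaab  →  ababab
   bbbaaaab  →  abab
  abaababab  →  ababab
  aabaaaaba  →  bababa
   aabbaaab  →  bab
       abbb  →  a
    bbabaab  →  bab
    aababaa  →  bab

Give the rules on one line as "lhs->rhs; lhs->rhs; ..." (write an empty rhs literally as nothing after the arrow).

aa->; aaa->ab; bb->b; bbb->

  | ababbaaab => ababaaab => abababb => ababab
  | bbbaaaab => aaaab => abab
  | abaababab => abbabab => ababab
  | aabaaaaba => baaaaba => bababa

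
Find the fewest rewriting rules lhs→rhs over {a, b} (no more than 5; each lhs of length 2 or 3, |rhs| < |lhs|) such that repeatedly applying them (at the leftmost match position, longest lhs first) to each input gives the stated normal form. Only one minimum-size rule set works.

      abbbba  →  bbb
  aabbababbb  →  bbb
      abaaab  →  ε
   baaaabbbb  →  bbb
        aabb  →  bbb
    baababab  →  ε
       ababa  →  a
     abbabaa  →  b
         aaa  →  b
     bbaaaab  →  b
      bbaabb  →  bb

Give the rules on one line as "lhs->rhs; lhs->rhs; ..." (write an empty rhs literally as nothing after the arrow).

  | abbbba => bbba => bbb
  | aabbababbb => bbbababbb => bbabbb => bbb
  | abaaab => aaab => bab => ε
  | baaaabbbb => baaabbbb => baabbbb => babbbb => bbb

aa->b; ab->; ba->b; bab->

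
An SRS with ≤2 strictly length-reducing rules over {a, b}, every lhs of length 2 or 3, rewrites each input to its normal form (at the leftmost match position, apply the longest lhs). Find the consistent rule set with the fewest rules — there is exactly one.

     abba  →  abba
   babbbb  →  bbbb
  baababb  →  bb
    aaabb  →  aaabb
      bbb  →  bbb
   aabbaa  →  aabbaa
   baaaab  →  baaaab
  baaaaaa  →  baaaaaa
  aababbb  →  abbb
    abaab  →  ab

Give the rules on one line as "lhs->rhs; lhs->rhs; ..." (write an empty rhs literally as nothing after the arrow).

  | abba
  | babbbb => bbbb
  | baababb => babb => bb
  | aaabb

aba->; bab->b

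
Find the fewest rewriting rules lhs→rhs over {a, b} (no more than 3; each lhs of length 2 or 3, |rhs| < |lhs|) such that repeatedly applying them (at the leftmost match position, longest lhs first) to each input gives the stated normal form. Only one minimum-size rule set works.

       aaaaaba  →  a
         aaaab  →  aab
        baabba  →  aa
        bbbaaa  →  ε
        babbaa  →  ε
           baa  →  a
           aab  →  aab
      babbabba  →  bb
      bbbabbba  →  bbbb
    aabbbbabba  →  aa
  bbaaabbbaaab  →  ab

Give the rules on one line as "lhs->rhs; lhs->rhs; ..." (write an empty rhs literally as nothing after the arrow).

aaa->a; abb->a; ba->

  | aaaaaba => aaaba => aba => a
  | aaaab => aab
  | baabba => abba => aa
  | bbbaaa => bbaa => ba => ε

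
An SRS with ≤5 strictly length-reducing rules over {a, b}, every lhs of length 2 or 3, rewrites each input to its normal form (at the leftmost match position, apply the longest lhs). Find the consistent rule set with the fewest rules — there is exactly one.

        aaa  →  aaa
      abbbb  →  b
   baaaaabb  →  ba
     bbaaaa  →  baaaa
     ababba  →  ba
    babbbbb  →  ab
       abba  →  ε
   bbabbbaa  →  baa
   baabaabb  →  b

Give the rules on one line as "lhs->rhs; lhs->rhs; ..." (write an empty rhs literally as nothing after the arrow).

aab->; aba->; bb->b; bbb->ab

  | aaa
  | abbbb => aabb => b
  | baaaaabb => baaab => ba
  | bbaaaa => baaaa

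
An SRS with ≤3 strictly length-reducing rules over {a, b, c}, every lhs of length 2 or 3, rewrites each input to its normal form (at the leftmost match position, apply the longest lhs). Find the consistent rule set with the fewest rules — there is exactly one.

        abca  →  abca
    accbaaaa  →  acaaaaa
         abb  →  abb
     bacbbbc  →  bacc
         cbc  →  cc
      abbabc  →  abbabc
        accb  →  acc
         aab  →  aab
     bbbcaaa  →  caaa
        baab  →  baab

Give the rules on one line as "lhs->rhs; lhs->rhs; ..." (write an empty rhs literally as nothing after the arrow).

bbb->; cb->c; cba->aa

  | abca
  | accbaaaa => acaaaaa
  | abb
  | bacbbbc => bacbbc => bacbc => bacc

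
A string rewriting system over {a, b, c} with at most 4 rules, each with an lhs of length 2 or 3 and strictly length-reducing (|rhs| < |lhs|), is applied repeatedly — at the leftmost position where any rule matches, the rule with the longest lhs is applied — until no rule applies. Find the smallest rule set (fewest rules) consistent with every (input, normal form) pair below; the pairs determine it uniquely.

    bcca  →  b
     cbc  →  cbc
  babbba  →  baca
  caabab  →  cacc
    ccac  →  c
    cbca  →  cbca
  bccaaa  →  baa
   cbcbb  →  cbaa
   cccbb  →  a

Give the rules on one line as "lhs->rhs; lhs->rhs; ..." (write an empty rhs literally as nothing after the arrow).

  | bcca => b
  | cbc
  | babbba => baaba => baca
  | caabab => cacab => cacc

ab->c; abb->aa; cbb->aa; cca->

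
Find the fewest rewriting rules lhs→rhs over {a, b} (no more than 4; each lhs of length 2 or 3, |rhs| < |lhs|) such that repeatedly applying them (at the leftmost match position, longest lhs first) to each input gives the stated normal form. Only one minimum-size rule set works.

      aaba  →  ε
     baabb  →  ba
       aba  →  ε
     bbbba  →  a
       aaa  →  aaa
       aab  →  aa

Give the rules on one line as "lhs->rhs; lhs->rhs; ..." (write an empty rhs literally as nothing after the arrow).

  | aaba => abb => ε
  | baabb => ba
  | aba => bb => ε
  | bbbba => bba => a

ab->a; aba->bb; abb->; bb->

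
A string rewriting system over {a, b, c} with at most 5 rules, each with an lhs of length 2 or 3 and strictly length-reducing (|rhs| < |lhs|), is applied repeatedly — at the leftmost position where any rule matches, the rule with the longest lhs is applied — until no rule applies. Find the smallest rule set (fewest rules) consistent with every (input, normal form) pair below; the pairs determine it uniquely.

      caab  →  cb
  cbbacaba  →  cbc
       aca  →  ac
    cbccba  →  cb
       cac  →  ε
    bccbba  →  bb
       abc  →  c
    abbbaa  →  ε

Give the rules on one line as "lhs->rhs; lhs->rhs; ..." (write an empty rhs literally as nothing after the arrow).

  | caab => cab => cb
  | cbbacaba => cbcaba => cbcba => cbc
  | aca => ac
  | cbccba => cbba => cb

ab->; ba->; ca->c; cc->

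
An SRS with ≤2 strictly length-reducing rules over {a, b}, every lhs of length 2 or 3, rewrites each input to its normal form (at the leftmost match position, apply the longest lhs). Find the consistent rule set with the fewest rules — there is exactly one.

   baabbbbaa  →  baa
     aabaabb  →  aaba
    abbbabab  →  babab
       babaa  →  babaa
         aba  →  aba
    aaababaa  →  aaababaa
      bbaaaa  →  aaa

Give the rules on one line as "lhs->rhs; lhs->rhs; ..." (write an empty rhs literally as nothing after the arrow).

abb->; bba->

  | baabbbbaa => babbaa => baa
  | aabaabb => aaba
  | abbbabab => babab
  | babaa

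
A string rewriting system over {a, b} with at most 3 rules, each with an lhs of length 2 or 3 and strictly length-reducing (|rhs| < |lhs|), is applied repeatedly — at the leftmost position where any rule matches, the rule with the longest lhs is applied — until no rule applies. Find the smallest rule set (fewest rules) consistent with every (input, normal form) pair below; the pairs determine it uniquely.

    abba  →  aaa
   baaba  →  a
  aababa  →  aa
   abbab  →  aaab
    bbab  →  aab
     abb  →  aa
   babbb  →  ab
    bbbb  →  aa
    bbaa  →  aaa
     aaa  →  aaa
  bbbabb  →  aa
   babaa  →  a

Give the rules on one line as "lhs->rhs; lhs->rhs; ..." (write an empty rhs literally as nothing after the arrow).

  | abba => aaa
  | baaba => aba => a
  | aababa => aaba => aa
  | abbab => aaab

ba->; bb->a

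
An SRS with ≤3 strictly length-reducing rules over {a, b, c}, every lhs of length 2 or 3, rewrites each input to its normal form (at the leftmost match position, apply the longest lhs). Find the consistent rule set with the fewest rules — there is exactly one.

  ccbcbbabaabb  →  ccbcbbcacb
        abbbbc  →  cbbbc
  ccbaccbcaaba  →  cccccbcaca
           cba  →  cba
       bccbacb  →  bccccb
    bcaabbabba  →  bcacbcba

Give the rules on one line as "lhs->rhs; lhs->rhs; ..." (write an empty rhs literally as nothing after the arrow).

  | ccbcbbabaabb => ccbcbbcaabb => ccbcbbcacb
  | abbbbc => cbbbc
  | ccbaccbcaaba => cccccbcaaba => cccccbcaca
  | cba

ab->c; bac->cc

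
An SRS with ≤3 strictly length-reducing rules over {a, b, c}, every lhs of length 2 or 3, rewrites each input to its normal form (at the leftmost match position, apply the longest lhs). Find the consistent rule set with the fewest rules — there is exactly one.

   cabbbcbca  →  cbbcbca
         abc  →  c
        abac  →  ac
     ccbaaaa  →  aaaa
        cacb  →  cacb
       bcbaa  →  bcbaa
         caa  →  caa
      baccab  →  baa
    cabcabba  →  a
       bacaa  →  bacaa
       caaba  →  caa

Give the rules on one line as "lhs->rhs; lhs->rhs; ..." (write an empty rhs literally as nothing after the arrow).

ab->; cc->a

  | cabbbcbca => cbbcbca
  | abc => c
  | abac => ac
  | ccbaaaa => abaaaa => aaaa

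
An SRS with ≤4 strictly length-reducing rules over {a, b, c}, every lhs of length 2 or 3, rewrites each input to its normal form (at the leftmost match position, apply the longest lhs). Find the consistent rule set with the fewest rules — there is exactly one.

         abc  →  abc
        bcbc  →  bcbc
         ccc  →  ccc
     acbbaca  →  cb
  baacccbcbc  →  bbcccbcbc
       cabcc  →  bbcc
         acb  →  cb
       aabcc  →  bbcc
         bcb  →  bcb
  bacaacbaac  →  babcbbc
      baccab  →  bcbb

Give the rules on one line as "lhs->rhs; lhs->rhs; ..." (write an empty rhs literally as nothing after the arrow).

aa->b; acb->cb; bba->; ca->b

  | abc
  | bcbc
  | ccc
  | acbbaca => cbbaca => cca => cb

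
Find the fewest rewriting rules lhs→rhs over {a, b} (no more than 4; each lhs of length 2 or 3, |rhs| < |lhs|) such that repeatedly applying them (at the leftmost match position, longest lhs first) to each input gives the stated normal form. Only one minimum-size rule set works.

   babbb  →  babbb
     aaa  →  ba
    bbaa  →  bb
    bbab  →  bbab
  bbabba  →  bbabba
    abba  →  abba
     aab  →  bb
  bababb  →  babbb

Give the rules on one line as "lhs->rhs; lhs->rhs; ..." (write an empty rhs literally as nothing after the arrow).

  | babbb
  | aaa => ba
  | bbaa => bb
  | bbab

aa->b; aba->ab; baa->b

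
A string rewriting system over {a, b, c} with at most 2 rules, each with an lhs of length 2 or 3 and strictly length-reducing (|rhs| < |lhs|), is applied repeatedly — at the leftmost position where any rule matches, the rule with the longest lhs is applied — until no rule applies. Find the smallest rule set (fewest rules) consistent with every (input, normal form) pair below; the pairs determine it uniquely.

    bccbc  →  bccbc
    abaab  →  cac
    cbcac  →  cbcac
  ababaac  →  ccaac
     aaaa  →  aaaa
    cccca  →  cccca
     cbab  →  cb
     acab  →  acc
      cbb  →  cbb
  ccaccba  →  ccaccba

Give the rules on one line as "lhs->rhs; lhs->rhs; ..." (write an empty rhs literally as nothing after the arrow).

ab->c; bab->b

  | bccbc
  | abaab => caab => cac
  | cbcac
  | ababaac => cabaac => ccaac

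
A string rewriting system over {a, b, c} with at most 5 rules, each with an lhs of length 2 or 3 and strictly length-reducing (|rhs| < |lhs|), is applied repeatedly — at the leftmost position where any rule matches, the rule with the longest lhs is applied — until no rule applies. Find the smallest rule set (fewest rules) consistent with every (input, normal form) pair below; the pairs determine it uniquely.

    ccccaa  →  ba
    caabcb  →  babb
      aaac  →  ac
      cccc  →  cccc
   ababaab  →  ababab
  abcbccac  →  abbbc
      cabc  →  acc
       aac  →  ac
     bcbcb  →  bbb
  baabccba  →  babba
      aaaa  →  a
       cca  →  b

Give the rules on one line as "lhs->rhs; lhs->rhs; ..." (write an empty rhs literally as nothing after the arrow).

aa->a; ca->b; cab->ac; cb->b

  | ccccaa => cccba => ccba => cba => ba
  | caabcb => babcb => babb
  | aaac => aac => ac
  | cccc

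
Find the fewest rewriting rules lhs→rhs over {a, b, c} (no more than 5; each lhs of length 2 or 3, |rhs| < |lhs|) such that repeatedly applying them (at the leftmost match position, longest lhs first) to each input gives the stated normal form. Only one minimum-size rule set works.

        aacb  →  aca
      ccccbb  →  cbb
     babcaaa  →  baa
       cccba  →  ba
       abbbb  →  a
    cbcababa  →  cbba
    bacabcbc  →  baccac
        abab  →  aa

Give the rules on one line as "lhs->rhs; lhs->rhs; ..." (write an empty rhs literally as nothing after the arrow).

ab->a; acb->ca; caa->; ccc->

  | aacb => aca
  | ccccbb => cbb
  | babcaaa => bacaaa => baa
  | cccba => ba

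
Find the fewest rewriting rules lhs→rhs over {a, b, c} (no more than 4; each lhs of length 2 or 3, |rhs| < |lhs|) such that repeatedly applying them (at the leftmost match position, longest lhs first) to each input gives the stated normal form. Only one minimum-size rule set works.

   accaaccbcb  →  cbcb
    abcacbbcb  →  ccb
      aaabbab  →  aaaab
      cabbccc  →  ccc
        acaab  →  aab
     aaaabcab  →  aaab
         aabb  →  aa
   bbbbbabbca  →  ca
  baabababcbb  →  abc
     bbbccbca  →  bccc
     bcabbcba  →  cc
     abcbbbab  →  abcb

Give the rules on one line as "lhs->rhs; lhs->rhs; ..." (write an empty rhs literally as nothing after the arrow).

ac->; ba->; bb->; bca->c

  | accaaccbcb => caaccbcb => cacbcb => cbcb
  | abcacbbcb => accbbcb => cbbcb => ccb
  | aaabbab => aaaab
  | cabbccc => caccc => ccc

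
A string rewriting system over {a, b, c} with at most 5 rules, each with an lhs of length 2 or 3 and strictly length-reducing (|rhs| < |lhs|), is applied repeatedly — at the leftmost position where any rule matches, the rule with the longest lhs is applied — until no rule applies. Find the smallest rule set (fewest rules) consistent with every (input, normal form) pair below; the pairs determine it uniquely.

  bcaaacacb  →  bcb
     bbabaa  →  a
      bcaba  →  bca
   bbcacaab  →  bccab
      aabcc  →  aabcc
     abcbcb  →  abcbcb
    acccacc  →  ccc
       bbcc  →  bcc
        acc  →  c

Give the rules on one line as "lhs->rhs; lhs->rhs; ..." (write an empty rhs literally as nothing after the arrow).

ac->; aca->c; ba->; bb->b

  | bcaaacacb => bcaaccb => bcacb => bcb
  | bbabaa => babaa => baa => a
  | bcaba => bca
  | bbcacaab => bcacaab => bccab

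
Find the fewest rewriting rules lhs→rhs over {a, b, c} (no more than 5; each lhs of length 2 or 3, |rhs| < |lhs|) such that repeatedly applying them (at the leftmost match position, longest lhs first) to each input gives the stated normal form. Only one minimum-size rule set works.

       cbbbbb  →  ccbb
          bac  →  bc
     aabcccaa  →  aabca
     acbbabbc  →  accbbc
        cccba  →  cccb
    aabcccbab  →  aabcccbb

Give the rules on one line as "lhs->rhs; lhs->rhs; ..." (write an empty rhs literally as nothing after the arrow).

  | cbbbbb => ccbb
  | bac => bc
  | aabcccaa => aabca
  | acbbabbc => accbbc

ba->b; bba->c; bbb->c; cca->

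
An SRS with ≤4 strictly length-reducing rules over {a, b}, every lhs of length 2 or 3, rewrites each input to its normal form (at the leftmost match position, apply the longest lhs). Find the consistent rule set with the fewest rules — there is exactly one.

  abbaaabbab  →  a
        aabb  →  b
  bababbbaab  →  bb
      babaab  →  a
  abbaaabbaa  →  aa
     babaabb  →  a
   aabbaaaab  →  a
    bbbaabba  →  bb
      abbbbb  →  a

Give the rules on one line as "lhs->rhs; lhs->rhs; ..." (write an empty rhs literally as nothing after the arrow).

aab->; ab->a; ba->

  | abbaaabbab => abaaabbab => aaaabbab => aabab => ab => a
  | aabb => b
  | bababbbaab => babbbaab => bbbaab => bbab => bb
  | babaab => baab => ab => a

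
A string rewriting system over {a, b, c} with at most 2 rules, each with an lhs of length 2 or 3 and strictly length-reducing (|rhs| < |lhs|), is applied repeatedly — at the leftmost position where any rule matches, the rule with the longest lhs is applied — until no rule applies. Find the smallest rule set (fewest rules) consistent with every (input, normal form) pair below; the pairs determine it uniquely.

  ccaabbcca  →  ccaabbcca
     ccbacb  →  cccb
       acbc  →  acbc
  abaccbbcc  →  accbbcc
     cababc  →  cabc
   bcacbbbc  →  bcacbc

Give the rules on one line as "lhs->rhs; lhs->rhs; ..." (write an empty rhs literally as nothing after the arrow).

ba->; bbb->b

  | ccaabbcca
  | ccbacb => cccb
  | acbc
  | abaccbbcc => accbbcc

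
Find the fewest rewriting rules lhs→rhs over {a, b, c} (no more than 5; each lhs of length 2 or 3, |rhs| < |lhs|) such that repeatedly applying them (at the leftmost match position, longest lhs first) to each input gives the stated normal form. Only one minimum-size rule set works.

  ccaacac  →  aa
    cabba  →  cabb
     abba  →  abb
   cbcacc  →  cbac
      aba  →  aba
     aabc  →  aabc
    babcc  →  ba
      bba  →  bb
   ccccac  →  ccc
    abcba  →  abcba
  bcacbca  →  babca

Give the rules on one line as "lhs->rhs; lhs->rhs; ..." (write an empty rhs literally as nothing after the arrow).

  | ccaacac => acac => aa
  | cabba => cabb
  | abba => abb
  | cbcacc => cbac

bba->bb; bcc->; cac->a; cca->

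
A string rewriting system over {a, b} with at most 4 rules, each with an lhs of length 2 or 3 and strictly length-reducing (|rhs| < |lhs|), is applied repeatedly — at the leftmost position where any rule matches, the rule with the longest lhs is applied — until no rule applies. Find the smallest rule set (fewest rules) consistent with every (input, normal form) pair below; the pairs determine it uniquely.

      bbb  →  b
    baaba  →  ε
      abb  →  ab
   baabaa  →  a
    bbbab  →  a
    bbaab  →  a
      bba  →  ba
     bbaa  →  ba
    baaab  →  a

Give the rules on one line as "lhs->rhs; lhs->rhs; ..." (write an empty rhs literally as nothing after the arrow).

aa->; baa->ba; bab->a; bb->b

  | bbb => bb => b
  | baaba => baba => aa => ε
  | abb => ab
  | baabaa => babaa => aaa => a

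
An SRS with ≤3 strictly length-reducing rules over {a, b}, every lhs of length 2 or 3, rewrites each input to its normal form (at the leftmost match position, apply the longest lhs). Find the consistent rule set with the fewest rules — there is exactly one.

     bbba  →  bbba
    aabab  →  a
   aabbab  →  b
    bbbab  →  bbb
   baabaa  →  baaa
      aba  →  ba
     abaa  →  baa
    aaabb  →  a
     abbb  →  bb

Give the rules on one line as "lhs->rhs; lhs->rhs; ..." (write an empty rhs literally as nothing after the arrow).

aab->a; ab->; aba->ba

  | bbba
  | aabab => aab => a
  | aabbab => abab => bab => b
  | bbbab => bbb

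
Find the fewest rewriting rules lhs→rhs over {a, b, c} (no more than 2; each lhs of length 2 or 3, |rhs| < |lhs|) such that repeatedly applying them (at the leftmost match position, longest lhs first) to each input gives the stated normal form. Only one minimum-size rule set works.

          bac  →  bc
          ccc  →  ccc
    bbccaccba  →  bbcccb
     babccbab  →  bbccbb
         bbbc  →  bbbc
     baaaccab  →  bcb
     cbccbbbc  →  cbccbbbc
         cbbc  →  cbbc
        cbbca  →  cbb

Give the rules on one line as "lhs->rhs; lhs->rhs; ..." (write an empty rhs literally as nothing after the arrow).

ba->b; ca->

  | bac => bc
  | ccc
  | bbccaccba => bbcccba => bbcccb
  | babccbab => bbccbab => bbccbb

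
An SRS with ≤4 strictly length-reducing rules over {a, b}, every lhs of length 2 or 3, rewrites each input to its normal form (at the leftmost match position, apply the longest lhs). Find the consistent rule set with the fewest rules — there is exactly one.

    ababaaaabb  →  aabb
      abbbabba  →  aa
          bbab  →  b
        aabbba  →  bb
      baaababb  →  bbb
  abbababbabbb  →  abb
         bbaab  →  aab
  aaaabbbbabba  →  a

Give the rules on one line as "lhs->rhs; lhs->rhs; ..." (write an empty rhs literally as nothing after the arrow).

  | ababaaaabb => aaaaabb => bbaabb => baabb => aabb
  | abbbabba => abbba => abba => aba => aa
  | bbab => b
  | aabbba => aabba => aaba => aaa => bb

aaa->bb; ba->a; bab->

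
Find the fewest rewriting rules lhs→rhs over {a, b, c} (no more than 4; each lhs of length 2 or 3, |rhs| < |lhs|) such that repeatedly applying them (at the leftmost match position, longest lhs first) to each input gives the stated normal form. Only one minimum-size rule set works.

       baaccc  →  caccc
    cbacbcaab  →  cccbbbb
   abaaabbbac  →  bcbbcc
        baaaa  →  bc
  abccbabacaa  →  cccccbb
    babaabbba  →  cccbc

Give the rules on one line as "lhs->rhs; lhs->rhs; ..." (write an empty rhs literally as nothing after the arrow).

  | baaccc => caccc
  | cbacbcaab => cccbcaab => cccbbbb
  | abaaabbbac => caaabbbac => bbabbbac => bcbbbac => bcbbcc
  | baaaa => caaa => bba => bc

ab->c; ba->c; caa->bb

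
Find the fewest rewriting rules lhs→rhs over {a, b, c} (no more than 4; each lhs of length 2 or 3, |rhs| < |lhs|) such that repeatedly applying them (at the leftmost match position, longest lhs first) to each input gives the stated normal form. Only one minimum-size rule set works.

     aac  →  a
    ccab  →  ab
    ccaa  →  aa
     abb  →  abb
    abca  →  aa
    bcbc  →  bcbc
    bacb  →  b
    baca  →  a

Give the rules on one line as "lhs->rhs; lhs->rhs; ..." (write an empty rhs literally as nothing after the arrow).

  | aac => a
  | ccab => cab => ab
  | ccaa => caa => aa
  | abb

ac->; ba->a; ca->a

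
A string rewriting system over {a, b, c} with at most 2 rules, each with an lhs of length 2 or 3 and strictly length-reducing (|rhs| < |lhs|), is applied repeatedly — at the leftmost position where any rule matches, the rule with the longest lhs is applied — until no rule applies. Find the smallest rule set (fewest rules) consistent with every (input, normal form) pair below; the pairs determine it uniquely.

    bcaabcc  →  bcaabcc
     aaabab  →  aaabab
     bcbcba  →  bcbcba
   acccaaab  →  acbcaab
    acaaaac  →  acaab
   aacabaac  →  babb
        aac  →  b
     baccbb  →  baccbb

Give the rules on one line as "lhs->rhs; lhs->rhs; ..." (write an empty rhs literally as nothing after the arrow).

  | bcaabcc
  | aaabab
  | bcbcba
  | acccaaab => acbcaab

aac->b; cca->bc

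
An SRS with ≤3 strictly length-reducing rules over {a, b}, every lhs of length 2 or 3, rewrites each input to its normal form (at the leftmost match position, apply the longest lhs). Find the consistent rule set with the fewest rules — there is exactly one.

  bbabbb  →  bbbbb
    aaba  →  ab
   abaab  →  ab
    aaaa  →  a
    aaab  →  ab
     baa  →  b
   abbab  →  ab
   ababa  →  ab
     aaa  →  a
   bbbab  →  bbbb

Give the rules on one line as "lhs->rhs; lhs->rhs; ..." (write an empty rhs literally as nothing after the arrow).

aa->a; abb->ab; ba->b

  | bbabbb => bbbbb
  | aaba => aba => ab
  | abaab => abab => abb => ab
  | aaaa => aaa => aa => a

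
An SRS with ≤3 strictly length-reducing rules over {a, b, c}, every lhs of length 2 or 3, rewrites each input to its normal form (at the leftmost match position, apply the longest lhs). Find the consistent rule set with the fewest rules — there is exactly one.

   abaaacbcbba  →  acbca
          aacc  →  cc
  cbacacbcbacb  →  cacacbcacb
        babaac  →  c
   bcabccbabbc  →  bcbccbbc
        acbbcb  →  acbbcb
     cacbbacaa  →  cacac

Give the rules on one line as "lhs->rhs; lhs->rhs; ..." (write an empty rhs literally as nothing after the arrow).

  | abaaacbcbba => baaacbcbba => aaacbcbba => acbcbba => acbcba => acbca
  | aacc => cc
  | cbacacbcbacb => cacacbcbacb => cacacbcacb
  | babaac => abaac => baac => aac => c

aa->; ab->b; ba->a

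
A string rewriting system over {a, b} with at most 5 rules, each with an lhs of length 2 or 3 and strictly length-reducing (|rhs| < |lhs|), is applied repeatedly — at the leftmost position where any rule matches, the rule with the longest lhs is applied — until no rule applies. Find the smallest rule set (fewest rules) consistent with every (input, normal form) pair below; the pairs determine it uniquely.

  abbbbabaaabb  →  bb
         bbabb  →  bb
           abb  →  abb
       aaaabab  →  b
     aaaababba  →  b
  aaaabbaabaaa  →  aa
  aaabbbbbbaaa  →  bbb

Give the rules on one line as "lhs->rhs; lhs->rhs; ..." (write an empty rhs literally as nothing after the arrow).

aaa->; aba->; ba->; bab->

  | abbbbabaaabb => abbbaaabb => abbaabb => ababb => bb
  | bbabb => bb
  | abb
  | aaaabab => abab => b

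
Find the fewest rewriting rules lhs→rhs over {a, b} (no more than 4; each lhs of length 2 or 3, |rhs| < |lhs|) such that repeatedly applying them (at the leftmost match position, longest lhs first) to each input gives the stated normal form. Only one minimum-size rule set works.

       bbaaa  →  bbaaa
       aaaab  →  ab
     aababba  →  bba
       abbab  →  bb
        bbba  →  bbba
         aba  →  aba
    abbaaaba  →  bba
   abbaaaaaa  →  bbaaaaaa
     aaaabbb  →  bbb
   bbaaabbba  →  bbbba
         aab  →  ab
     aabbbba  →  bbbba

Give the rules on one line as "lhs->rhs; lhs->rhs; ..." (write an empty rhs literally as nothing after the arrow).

aab->ab; abb->bb; bab->b

  | bbaaa
  | aaaab => aaab => aab => ab
  | aababba => ababba => abba => bba
  | abbab => bbab => bb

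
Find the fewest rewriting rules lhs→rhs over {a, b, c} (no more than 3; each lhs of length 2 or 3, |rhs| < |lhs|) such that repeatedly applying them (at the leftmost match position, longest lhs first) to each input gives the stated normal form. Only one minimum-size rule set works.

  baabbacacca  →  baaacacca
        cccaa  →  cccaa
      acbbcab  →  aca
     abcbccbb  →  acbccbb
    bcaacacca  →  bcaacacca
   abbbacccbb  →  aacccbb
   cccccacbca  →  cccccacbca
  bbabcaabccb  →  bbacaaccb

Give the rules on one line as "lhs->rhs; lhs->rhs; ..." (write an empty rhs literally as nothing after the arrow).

  | baabbacacca => baabacacca => baaacacca
  | cccaa
  | acbbcab => acab => aca
  | abcbccbb => acbccbb

ab->a; bbc->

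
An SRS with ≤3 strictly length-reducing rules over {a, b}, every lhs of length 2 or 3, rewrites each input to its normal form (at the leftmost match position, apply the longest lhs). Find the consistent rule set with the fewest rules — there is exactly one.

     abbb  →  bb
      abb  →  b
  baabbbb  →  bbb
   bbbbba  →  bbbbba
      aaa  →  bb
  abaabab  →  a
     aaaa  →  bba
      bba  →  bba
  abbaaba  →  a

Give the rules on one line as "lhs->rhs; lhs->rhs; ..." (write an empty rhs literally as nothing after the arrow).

aaa->bb; ab->; baa->a

  | abbb => bb
  | abb => b
  | baabbbb => abbbb => bbb
  | bbbbba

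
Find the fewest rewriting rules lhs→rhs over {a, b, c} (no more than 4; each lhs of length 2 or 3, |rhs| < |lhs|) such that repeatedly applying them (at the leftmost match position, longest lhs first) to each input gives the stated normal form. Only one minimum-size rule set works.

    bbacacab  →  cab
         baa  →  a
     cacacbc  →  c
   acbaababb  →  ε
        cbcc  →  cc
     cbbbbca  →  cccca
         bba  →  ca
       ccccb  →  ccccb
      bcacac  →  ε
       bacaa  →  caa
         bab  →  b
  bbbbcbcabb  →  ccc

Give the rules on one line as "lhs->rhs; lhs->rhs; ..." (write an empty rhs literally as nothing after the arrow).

ac->; ba->; bb->c; bc->

  | bbacacab => cacacab => cacab => cab
  | baa => a
  | cacacbc => cacbc => cbc => c
  | acbaababb => baababb => ababb => abb => ac => ε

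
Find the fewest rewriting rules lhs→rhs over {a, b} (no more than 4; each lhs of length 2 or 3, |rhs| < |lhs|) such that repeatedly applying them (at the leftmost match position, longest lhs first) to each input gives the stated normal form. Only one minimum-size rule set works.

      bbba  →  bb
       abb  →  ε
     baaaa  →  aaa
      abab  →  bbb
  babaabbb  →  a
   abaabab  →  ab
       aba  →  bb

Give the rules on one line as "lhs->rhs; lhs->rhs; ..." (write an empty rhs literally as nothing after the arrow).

  | bbba => bb
  | abb => ba => ε
  | baaaa => aaa
  | abab => bbb

aba->bb; abb->ba; ba->; bab->a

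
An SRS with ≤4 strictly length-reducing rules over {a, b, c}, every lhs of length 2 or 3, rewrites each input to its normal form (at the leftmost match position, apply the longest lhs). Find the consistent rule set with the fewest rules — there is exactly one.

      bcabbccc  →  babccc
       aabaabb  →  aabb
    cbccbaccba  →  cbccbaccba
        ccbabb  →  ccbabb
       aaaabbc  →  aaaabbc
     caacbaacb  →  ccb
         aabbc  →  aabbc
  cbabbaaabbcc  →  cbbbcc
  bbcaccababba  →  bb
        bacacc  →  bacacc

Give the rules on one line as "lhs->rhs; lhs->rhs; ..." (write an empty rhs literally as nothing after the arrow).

aba->; baa->; caa->; cab->a

  | bcabbccc => babccc
  | aabaabb => aabb
  | cbccbaccba
  | ccbabb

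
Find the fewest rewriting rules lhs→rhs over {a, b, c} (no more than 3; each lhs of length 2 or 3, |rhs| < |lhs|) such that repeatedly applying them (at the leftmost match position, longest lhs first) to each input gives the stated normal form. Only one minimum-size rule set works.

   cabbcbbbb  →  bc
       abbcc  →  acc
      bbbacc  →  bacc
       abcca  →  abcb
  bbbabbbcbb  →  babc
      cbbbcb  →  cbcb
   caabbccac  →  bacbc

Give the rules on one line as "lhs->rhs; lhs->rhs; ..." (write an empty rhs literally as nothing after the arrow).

bb->; ca->b

  | cabbcbbbb => bbbcbbbb => bcbbbb => bcbb => bc
  | abbcc => acc
  | bbbacc => bacc
  | abcca => abcb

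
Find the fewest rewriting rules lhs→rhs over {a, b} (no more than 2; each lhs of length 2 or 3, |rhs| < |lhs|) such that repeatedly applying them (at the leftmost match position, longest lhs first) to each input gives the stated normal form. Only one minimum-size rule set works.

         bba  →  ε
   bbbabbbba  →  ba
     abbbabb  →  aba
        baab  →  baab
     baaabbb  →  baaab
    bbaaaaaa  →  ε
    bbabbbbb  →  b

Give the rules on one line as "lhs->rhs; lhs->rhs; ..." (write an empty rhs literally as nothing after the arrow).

bb->; bba->bb

  | bba => bb => ε
  | bbbabbbba => babbbba => babba => babb => ba
  | abbbabb => ababb => aba
  | baab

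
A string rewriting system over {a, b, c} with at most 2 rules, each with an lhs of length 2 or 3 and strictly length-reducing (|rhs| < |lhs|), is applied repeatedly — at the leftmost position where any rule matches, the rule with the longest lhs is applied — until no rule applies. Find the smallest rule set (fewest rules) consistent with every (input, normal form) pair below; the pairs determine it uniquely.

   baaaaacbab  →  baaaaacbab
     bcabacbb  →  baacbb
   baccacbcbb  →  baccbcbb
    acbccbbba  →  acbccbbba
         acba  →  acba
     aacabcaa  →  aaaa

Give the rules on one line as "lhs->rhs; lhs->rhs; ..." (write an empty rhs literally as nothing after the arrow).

ca->; cab->a

  | baaaaacbab
  | bcabacbb => baacbb
  | baccacbcbb => baccbcbb
  | acbccbbba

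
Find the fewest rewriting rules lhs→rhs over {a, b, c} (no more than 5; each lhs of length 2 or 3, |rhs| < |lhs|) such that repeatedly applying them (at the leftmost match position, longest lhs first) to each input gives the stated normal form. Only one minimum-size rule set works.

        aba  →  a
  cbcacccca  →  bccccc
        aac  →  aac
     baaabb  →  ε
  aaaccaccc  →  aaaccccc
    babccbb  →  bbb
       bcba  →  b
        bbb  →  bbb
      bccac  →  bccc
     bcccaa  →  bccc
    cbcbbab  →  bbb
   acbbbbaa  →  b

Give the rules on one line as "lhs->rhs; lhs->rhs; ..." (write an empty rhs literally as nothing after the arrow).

  | aba => a
  | cbcacccca => bcacccca => bccccca => bccccc
  | aac
  | baaabb => aabb => ab => ε

ab->; ba->; ca->c; cb->b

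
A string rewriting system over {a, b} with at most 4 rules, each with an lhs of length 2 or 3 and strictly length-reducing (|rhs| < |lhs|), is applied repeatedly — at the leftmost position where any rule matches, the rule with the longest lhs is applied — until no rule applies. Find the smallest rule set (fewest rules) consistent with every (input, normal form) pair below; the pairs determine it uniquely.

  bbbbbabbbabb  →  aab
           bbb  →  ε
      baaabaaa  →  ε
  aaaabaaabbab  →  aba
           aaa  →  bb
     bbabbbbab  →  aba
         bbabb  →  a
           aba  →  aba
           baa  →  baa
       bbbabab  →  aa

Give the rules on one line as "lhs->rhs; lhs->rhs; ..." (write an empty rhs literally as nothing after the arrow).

  | bbbbbabbbabb => bbabbbabb => babbabb => ababb => aab
  | bbb => ε
  | baaabaaa => bbbbaaa => baaa => bbb => ε
  | aaaabaaabbab => bbabaaabbab => baaaabbab => bbbabbab => abbab => aba

aaa->bb; bab->a; bbb->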